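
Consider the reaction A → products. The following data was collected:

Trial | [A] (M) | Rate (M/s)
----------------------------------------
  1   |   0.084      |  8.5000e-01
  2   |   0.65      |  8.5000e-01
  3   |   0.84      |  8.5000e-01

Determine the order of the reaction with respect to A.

zeroth order (0)

Step 1: Compare trials - when concentration changes, rate stays constant.
Step 2: rate₂/rate₁ = 8.5000e-01/8.5000e-01 = 1
Step 3: [A]₂/[A]₁ = 0.65/0.084 = 7.738
Step 4: Since rate ratio ≈ (conc ratio)^0, the reaction is zeroth order.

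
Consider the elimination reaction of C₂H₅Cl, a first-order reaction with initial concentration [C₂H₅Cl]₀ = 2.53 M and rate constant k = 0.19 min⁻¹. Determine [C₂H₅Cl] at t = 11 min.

0.3129 M

Step 1: For a first-order reaction: [C₂H₅Cl] = [C₂H₅Cl]₀ × e^(-kt)
Step 2: [C₂H₅Cl] = 2.53 × e^(-0.19 × 11)
Step 3: [C₂H₅Cl] = 2.53 × e^(-2.09)
Step 4: [C₂H₅Cl] = 2.53 × 0.123687 = 0.3129 M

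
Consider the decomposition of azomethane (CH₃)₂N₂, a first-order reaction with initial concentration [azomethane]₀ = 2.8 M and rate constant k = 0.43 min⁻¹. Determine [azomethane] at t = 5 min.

0.3262 M

Step 1: For a first-order reaction: [azomethane] = [azomethane]₀ × e^(-kt)
Step 2: [azomethane] = 2.8 × e^(-0.43 × 5)
Step 3: [azomethane] = 2.8 × e^(-2.15)
Step 4: [azomethane] = 2.8 × 0.116484 = 0.3262 M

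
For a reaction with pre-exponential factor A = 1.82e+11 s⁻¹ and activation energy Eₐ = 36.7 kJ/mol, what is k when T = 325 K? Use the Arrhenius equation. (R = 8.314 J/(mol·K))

2.30e+05 s⁻¹

Step 1: Use the Arrhenius equation: k = A × exp(-Eₐ/RT)
Step 2: Convert Eₐ to J/mol: 36.7 kJ/mol = 36700 J/mol
Step 3: Calculate the exponent: -Eₐ/(RT) = -36700/(8.314 × 325) = -13.58228
Step 4: k = 1.82e+11 × exp(-13.58228)
Step 5: k = 1.82e+11 × 1.26267e-06 = 2.2981e+05 s⁻¹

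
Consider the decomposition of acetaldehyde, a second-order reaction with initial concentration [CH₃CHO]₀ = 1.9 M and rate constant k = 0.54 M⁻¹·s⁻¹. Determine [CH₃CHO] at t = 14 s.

0.1237 M

Step 1: For a second-order reaction: 1/[CH₃CHO] = 1/[CH₃CHO]₀ + kt
Step 2: 1/[CH₃CHO] = 1/1.9 + 0.54 × 14
Step 3: 1/[CH₃CHO] = 0.5263 + 7.56 = 8.086
Step 4: [CH₃CHO] = 1/8.086 = 0.1237 M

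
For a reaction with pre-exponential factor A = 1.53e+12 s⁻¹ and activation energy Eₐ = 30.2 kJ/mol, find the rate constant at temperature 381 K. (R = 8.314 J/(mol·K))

1.11e+08 s⁻¹

Step 1: Use the Arrhenius equation: k = A × exp(-Eₐ/RT)
Step 2: Convert Eₐ to J/mol: 30.2 kJ/mol = 30200 J/mol
Step 3: Calculate the exponent: -Eₐ/(RT) = -30200/(8.314 × 381) = -9.53393
Step 4: k = 1.53e+12 × exp(-9.53393)
Step 5: k = 1.53e+12 × 7.23547e-05 = 1.1070e+08 s⁻¹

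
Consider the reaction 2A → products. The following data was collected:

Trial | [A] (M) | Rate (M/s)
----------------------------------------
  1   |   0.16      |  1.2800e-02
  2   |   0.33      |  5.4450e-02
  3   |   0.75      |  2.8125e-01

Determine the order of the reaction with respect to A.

second order (2)

Step 1: Compare trials to find order n where rate₂/rate₁ = ([A]₂/[A]₁)^n
Step 2: rate₂/rate₁ = 5.4450e-02/1.2800e-02 = 4.254
Step 3: [A]₂/[A]₁ = 0.33/0.16 = 2.062
Step 4: n = ln(4.254)/ln(2.062) = 2.00 ≈ 2
Step 5: The reaction is second order in A.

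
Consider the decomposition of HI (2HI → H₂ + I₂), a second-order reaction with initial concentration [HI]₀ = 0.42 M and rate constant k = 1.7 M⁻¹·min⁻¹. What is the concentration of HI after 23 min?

0.02411 M

Step 1: For a second-order reaction: 1/[HI] = 1/[HI]₀ + kt
Step 2: 1/[HI] = 1/0.42 + 1.7 × 23
Step 3: 1/[HI] = 2.381 + 39.1 = 41.48
Step 4: [HI] = 1/41.48 = 0.02411 M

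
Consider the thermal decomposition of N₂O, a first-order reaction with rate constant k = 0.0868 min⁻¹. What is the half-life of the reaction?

7.986 min

Step 1: For a first-order reaction, t₁/₂ = ln(2)/k
Step 2: t₁/₂ = ln(2)/0.0868
Step 3: t₁/₂ = 0.6931/0.0868 = 7.986 min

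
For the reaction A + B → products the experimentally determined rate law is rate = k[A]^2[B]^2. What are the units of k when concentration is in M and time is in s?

M⁻³·s⁻¹

Step 1: Overall order = 2 + 2 = 4.
Step 2: rate has units M·s⁻¹; [A]^2[B]^2 has units M^4.
Step 3: k = rate/([A]^2[B]^2), so units of k = M^(1-4)·s⁻¹ = M⁻³·s⁻¹.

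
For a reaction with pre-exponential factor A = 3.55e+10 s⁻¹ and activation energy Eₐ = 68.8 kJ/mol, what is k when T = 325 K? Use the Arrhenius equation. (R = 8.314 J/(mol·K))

3.11e-01 s⁻¹

Step 1: Use the Arrhenius equation: k = A × exp(-Eₐ/RT)
Step 2: Convert Eₐ to J/mol: 68.8 kJ/mol = 68800 J/mol
Step 3: Calculate the exponent: -Eₐ/(RT) = -68800/(8.314 × 325) = -25.46215
Step 4: k = 3.55e+10 × exp(-25.46215)
Step 5: k = 3.55e+10 × 8.74840e-12 = 3.1057e-01 s⁻¹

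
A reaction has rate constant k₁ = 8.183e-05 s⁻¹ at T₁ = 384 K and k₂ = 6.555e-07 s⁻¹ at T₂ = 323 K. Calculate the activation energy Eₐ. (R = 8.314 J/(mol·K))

81.6 kJ/mol

Step 1: Use the two-temperature Arrhenius form: ln(k₂/k₁) = -Eₐ/R × (1/T₂ - 1/T₁)
Step 2: ln(k₂/k₁) = ln(6.555e-07/8.183e-05) = ln(0.00801051) = -4.827
Step 3: 1/T₂ - 1/T₁ = 1/323 - 1/384 = 4.918086e-04 K⁻¹
Step 4: Eₐ = -R × ln(k₂/k₁) / (1/T₂ - 1/T₁) = -8.314 × -4.827 / 4.918086e-04
Step 5: Eₐ = 8.1600e+04 J/mol = 81.6 kJ/mol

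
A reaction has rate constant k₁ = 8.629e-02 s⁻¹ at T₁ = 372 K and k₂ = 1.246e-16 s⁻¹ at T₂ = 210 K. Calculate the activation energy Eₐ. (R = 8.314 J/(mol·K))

137.0 kJ/mol

Step 1: Use the two-temperature Arrhenius form: ln(k₂/k₁) = -Eₐ/R × (1/T₂ - 1/T₁)
Step 2: ln(k₂/k₁) = ln(1.246e-16/8.629e-02) = ln(1.44397e-15) = -34.1714
Step 3: 1/T₂ - 1/T₁ = 1/210 - 1/372 = 2.073733e-03 K⁻¹
Step 4: Eₐ = -R × ln(k₂/k₁) / (1/T₂ - 1/T₁) = -8.314 × -34.1714 / 2.073733e-03
Step 5: Eₐ = 1.3700e+05 J/mol = 137.0 kJ/mol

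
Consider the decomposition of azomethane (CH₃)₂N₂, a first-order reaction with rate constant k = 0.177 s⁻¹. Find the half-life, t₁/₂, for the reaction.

3.916 s

Step 1: For a first-order reaction, t₁/₂ = ln(2)/k
Step 2: t₁/₂ = ln(2)/0.177
Step 3: t₁/₂ = 0.6931/0.177 = 3.916 s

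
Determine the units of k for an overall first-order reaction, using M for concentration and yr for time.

yr⁻¹

Step 1: For overall order n, rate = k × (concentration)^n.
Step 2: Rate has units M·yr⁻¹; concentration term has units M^1.
Step 3: k = rate / (concentration)^n, so units of k = M^(1-1)·yr⁻¹ = yr⁻¹.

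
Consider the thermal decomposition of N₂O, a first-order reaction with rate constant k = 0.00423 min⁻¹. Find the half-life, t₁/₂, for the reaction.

163.9 min

Step 1: For a first-order reaction, t₁/₂ = ln(2)/k
Step 2: t₁/₂ = ln(2)/0.00423
Step 3: t₁/₂ = 0.6931/0.00423 = 163.9 min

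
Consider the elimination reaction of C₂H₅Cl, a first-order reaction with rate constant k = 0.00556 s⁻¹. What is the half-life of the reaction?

124.7 s

Step 1: For a first-order reaction, t₁/₂ = ln(2)/k
Step 2: t₁/₂ = ln(2)/0.00556
Step 3: t₁/₂ = 0.6931/0.00556 = 124.7 s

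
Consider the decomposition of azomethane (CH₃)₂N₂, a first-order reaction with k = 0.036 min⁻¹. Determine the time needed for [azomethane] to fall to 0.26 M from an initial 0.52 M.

19.25 min

Step 1: For first-order: t = ln([azomethane]₀/[azomethane])/k
Step 2: t = ln(0.52/0.26)/0.036
Step 3: t = ln(2)/0.036
Step 4: t = 0.6931/0.036 = 19.25 min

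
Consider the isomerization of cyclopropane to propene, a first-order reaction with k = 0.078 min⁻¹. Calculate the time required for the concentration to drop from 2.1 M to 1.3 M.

6.148 min

Step 1: For first-order: t = ln([cyclopropane]₀/[cyclopropane])/k
Step 2: t = ln(2.1/1.3)/0.078
Step 3: t = ln(1.615)/0.078
Step 4: t = 0.4796/0.078 = 6.148 min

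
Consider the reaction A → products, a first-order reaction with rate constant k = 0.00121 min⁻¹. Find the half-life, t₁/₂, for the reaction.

572.8 min

Step 1: For a first-order reaction, t₁/₂ = ln(2)/k
Step 2: t₁/₂ = ln(2)/0.00121
Step 3: t₁/₂ = 0.6931/0.00121 = 572.8 min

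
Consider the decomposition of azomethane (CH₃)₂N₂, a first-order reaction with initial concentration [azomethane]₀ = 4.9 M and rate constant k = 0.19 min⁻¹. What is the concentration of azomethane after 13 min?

0.4145 M

Step 1: For a first-order reaction: [azomethane] = [azomethane]₀ × e^(-kt)
Step 2: [azomethane] = 4.9 × e^(-0.19 × 13)
Step 3: [azomethane] = 4.9 × e^(-2.47)
Step 4: [azomethane] = 4.9 × 0.0845849 = 0.4145 M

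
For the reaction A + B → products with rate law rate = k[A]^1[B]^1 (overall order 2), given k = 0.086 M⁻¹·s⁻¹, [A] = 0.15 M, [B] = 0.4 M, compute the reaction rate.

0.00516 M/s

Step 1: The rate law is rate = k[A]^1[B]^1, overall order = 1+1 = 2
Step 2: Substitute values: rate = 0.086 × (0.15)^1 × (0.4)^1
Step 3: rate = 0.086 × 0.15 × 0.4 = 0.00516 M/s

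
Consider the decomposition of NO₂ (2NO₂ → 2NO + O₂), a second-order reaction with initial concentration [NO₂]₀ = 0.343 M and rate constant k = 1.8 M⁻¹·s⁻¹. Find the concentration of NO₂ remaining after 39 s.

0.01368 M

Step 1: For a second-order reaction: 1/[NO₂] = 1/[NO₂]₀ + kt
Step 2: 1/[NO₂] = 1/0.343 + 1.8 × 39
Step 3: 1/[NO₂] = 2.915 + 70.2 = 73.12
Step 4: [NO₂] = 1/73.12 = 0.01368 M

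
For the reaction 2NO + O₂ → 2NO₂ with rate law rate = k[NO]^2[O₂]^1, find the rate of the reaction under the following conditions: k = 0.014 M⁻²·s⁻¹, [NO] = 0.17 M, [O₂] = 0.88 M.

0.000356 M/s

Step 1: The rate law is rate = k[NO]^2[O₂]^1
Step 2: Substitute: rate = 0.014 × (0.17)^2 × (0.88)^1
Step 3: rate = 0.014 × 0.0289 × 0.88 = 0.000356048 M/s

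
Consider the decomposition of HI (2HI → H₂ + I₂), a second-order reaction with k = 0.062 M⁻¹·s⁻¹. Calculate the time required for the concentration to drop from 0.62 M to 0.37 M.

17.58 s

Step 1: For second-order: t = (1/[HI] - 1/[HI]₀)/k
Step 2: t = (1/0.37 - 1/0.62)/0.062
Step 3: t = (2.703 - 1.613)/0.062
Step 4: t = 1.09/0.062 = 17.58 s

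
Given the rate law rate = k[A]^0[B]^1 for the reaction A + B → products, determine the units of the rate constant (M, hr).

hr⁻¹

Step 1: Overall order = 0 + 1 = 1.
Step 2: rate has units M·hr⁻¹; [A]^0[B]^1 has units M^1.
Step 3: k = rate/([A]^0[B]^1), so units of k = M^(1-1)·hr⁻¹ = hr⁻¹.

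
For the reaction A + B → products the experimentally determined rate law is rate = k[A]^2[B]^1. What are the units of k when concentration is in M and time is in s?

M⁻²·s⁻¹

Step 1: Overall order = 2 + 1 = 3.
Step 2: rate has units M·s⁻¹; [A]^2[B]^1 has units M^3.
Step 3: k = rate/([A]^2[B]^1), so units of k = M^(1-3)·s⁻¹ = M⁻²·s⁻¹.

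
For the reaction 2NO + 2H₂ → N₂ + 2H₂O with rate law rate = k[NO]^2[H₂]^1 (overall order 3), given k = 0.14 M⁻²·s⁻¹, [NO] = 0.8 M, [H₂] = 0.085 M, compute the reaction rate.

0.007616 M/s

Step 1: The rate law is rate = k[NO]^2[H₂]^1, overall order = 2+1 = 3
Step 2: Substitute values: rate = 0.14 × (0.8)^2 × (0.085)^1
Step 3: rate = 0.14 × 0.64 × 0.085 = 0.007616 M/s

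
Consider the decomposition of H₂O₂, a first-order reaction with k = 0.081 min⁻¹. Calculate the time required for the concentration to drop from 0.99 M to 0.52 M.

7.949 min

Step 1: For first-order: t = ln([H₂O₂]₀/[H₂O₂])/k
Step 2: t = ln(0.99/0.52)/0.081
Step 3: t = ln(1.904)/0.081
Step 4: t = 0.6439/0.081 = 7.949 min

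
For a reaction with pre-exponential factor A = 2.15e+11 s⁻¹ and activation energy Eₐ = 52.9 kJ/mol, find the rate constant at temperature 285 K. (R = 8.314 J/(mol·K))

4.33e+01 s⁻¹

Step 1: Use the Arrhenius equation: k = A × exp(-Eₐ/RT)
Step 2: Convert Eₐ to J/mol: 52.9 kJ/mol = 52900 J/mol
Step 3: Calculate the exponent: -Eₐ/(RT) = -52900/(8.314 × 285) = -22.32548
Step 4: k = 2.15e+11 × exp(-22.32548)
Step 5: k = 2.15e+11 × 2.01450e-10 = 4.3312e+01 s⁻¹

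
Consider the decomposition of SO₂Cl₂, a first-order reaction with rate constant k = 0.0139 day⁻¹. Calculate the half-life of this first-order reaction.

49.87 day

Step 1: For a first-order reaction, t₁/₂ = ln(2)/k
Step 2: t₁/₂ = ln(2)/0.0139
Step 3: t₁/₂ = 0.6931/0.0139 = 49.87 day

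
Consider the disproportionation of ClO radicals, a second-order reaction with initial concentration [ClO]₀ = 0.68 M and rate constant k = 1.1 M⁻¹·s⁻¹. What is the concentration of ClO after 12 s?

0.06816 M

Step 1: For a second-order reaction: 1/[ClO] = 1/[ClO]₀ + kt
Step 2: 1/[ClO] = 1/0.68 + 1.1 × 12
Step 3: 1/[ClO] = 1.471 + 13.2 = 14.67
Step 4: [ClO] = 1/14.67 = 0.06816 M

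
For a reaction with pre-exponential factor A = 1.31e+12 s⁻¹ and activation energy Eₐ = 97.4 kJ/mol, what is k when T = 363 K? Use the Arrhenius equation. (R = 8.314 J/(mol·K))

1.26e-02 s⁻¹

Step 1: Use the Arrhenius equation: k = A × exp(-Eₐ/RT)
Step 2: Convert Eₐ to J/mol: 97.4 kJ/mol = 97400 J/mol
Step 3: Calculate the exponent: -Eₐ/(RT) = -97400/(8.314 × 363) = -32.27322
Step 4: k = 1.31e+12 × exp(-32.27322)
Step 5: k = 1.31e+12 × 9.63648e-15 = 1.2624e-02 s⁻¹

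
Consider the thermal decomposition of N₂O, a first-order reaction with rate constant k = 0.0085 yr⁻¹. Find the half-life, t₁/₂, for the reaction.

81.55 yr

Step 1: For a first-order reaction, t₁/₂ = ln(2)/k
Step 2: t₁/₂ = ln(2)/0.0085
Step 3: t₁/₂ = 0.6931/0.0085 = 81.55 yr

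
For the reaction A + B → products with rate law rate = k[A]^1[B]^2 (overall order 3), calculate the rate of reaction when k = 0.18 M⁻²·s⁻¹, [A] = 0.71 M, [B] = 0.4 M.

0.02045 M/s

Step 1: The rate law is rate = k[A]^1[B]^2, overall order = 1+2 = 3
Step 2: Substitute values: rate = 0.18 × (0.71)^1 × (0.4)^2
Step 3: rate = 0.18 × 0.71 × 0.16 = 0.020448 M/s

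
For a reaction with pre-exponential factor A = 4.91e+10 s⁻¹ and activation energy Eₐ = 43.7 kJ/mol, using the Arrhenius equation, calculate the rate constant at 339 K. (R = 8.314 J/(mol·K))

9.06e+03 s⁻¹

Step 1: Use the Arrhenius equation: k = A × exp(-Eₐ/RT)
Step 2: Convert Eₐ to J/mol: 43.7 kJ/mol = 43700 J/mol
Step 3: Calculate the exponent: -Eₐ/(RT) = -43700/(8.314 × 339) = -15.50500
Step 4: k = 4.91e+10 × exp(-15.50500)
Step 5: k = 4.91e+10 × 1.84614e-07 = 9.0645e+03 s⁻¹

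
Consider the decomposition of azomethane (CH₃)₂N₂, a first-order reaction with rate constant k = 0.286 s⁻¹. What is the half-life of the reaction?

2.424 s

Step 1: For a first-order reaction, t₁/₂ = ln(2)/k
Step 2: t₁/₂ = ln(2)/0.286
Step 3: t₁/₂ = 0.6931/0.286 = 2.424 s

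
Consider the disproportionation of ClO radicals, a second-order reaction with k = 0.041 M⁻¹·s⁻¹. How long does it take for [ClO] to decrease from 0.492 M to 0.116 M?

160.7 s

Step 1: For second-order: t = (1/[ClO] - 1/[ClO]₀)/k
Step 2: t = (1/0.116 - 1/0.492)/0.041
Step 3: t = (8.621 - 2.033)/0.041
Step 4: t = 6.588/0.041 = 160.7 s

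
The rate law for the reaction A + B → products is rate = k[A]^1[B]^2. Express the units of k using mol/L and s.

(mol/L)⁻²·s⁻¹

Step 1: Overall order = 1 + 2 = 3.
Step 2: rate has units mol/L·s⁻¹; [A]^1[B]^2 has units (mol/L)^3.
Step 3: k = rate/([A]^1[B]^2), so units of k = (mol/L)^(1-3)·s⁻¹ = (mol/L)⁻²·s⁻¹.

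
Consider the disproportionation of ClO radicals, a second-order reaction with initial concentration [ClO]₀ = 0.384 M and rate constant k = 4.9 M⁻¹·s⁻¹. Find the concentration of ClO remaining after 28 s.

0.007153 M

Step 1: For a second-order reaction: 1/[ClO] = 1/[ClO]₀ + kt
Step 2: 1/[ClO] = 1/0.384 + 4.9 × 28
Step 3: 1/[ClO] = 2.604 + 137.2 = 139.8
Step 4: [ClO] = 1/139.8 = 0.007153 M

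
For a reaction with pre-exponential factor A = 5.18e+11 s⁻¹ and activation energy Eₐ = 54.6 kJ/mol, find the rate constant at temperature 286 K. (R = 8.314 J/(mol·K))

5.52e+01 s⁻¹

Step 1: Use the Arrhenius equation: k = A × exp(-Eₐ/RT)
Step 2: Convert Eₐ to J/mol: 54.6 kJ/mol = 54600 J/mol
Step 3: Calculate the exponent: -Eₐ/(RT) = -54600/(8.314 × 286) = -22.96236
Step 4: k = 5.18e+11 × exp(-22.96236)
Step 5: k = 5.18e+11 × 1.06555e-10 = 5.5195e+01 s⁻¹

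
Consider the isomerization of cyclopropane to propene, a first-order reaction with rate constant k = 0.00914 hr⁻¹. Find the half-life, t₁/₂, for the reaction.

75.84 hr

Step 1: For a first-order reaction, t₁/₂ = ln(2)/k
Step 2: t₁/₂ = ln(2)/0.00914
Step 3: t₁/₂ = 0.6931/0.00914 = 75.84 hr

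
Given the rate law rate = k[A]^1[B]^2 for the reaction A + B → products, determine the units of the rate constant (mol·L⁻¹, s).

(mol·L⁻¹)⁻²·s⁻¹

Step 1: Overall order = 1 + 2 = 3.
Step 2: rate has units mol·L⁻¹·s⁻¹; [A]^1[B]^2 has units (mol·L⁻¹)^3.
Step 3: k = rate/([A]^1[B]^2), so units of k = (mol·L⁻¹)^(1-3)·s⁻¹ = (mol·L⁻¹)⁻²·s⁻¹.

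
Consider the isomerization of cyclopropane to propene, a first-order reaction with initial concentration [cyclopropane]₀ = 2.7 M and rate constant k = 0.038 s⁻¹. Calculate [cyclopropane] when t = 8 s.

1.992 M

Step 1: For a first-order reaction: [cyclopropane] = [cyclopropane]₀ × e^(-kt)
Step 2: [cyclopropane] = 2.7 × e^(-0.038 × 8)
Step 3: [cyclopropane] = 2.7 × e^(-0.304)
Step 4: [cyclopropane] = 2.7 × 0.737861 = 1.992 M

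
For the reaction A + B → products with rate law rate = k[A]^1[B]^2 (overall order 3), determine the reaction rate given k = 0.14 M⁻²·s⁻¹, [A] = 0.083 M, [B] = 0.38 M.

0.001678 M/s

Step 1: The rate law is rate = k[A]^1[B]^2, overall order = 1+2 = 3
Step 2: Substitute values: rate = 0.14 × (0.083)^1 × (0.38)^2
Step 3: rate = 0.14 × 0.083 × 0.1444 = 0.00167793 M/s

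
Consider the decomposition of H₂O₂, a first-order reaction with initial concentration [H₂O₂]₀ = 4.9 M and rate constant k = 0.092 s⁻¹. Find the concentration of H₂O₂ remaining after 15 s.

1.233 M

Step 1: For a first-order reaction: [H₂O₂] = [H₂O₂]₀ × e^(-kt)
Step 2: [H₂O₂] = 4.9 × e^(-0.092 × 15)
Step 3: [H₂O₂] = 4.9 × e^(-1.38)
Step 4: [H₂O₂] = 4.9 × 0.251579 = 1.233 M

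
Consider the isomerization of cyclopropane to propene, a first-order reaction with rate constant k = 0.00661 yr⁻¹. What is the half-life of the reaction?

104.9 yr

Step 1: For a first-order reaction, t₁/₂ = ln(2)/k
Step 2: t₁/₂ = ln(2)/0.00661
Step 3: t₁/₂ = 0.6931/0.00661 = 104.9 yr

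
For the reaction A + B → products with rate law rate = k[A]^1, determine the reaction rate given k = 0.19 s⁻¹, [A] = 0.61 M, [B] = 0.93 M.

0.1159 M/s

Step 1: The rate law is rate = k[A]^1
Step 2: Note that the rate does not depend on [B] (zero order in B).
Step 3: rate = 0.19 × (0.61)^1 = 0.1159 M/s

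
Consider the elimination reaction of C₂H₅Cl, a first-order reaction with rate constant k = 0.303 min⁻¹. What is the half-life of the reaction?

2.288 min

Step 1: For a first-order reaction, t₁/₂ = ln(2)/k
Step 2: t₁/₂ = ln(2)/0.303
Step 3: t₁/₂ = 0.6931/0.303 = 2.288 min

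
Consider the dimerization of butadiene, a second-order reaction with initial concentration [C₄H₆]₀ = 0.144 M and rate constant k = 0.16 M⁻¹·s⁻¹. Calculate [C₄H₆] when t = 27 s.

0.08877 M

Step 1: For a second-order reaction: 1/[C₄H₆] = 1/[C₄H₆]₀ + kt
Step 2: 1/[C₄H₆] = 1/0.144 + 0.16 × 27
Step 3: 1/[C₄H₆] = 6.944 + 4.32 = 11.26
Step 4: [C₄H₆] = 1/11.26 = 0.08877 M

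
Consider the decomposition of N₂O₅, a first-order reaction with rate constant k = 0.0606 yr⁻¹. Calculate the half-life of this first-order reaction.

11.44 yr

Step 1: For a first-order reaction, t₁/₂ = ln(2)/k
Step 2: t₁/₂ = ln(2)/0.0606
Step 3: t₁/₂ = 0.6931/0.0606 = 11.44 yr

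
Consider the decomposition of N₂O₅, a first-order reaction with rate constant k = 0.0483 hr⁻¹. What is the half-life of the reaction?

14.35 hr

Step 1: For a first-order reaction, t₁/₂ = ln(2)/k
Step 2: t₁/₂ = ln(2)/0.0483
Step 3: t₁/₂ = 0.6931/0.0483 = 14.35 hr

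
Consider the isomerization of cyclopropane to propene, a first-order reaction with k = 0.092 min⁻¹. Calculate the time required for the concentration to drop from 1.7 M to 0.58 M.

11.69 min

Step 1: For first-order: t = ln([cyclopropane]₀/[cyclopropane])/k
Step 2: t = ln(1.7/0.58)/0.092
Step 3: t = ln(2.931)/0.092
Step 4: t = 1.075/0.092 = 11.69 min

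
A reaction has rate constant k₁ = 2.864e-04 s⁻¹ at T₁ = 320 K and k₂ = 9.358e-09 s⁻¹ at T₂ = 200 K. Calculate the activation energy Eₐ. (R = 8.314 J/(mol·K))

45.8 kJ/mol

Step 1: Use the two-temperature Arrhenius form: ln(k₂/k₁) = -Eₐ/R × (1/T₂ - 1/T₁)
Step 2: ln(k₂/k₁) = ln(9.358e-09/2.864e-04) = ln(3.26746e-05) = -10.3289
Step 3: 1/T₂ - 1/T₁ = 1/200 - 1/320 = 1.875000e-03 K⁻¹
Step 4: Eₐ = -R × ln(k₂/k₁) / (1/T₂ - 1/T₁) = -8.314 × -10.3289 / 1.875000e-03
Step 5: Eₐ = 4.5800e+04 J/mol = 45.8 kJ/mol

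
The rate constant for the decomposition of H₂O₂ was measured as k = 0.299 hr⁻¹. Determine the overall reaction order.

first order (1)

Step 1: The units of k for an nth-order reaction are (concentration)^(1-n)·(time)⁻¹.
Step 2: Here k has units hr⁻¹, so the concentration exponent is 0.
Step 3: 1 - n = 0 ⇒ n = 1. The reaction is first order.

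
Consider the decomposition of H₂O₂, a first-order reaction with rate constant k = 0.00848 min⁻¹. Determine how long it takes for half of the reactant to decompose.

81.74 min

Step 1: For a first-order reaction, t₁/₂ = ln(2)/k
Step 2: t₁/₂ = ln(2)/0.00848
Step 3: t₁/₂ = 0.6931/0.00848 = 81.74 min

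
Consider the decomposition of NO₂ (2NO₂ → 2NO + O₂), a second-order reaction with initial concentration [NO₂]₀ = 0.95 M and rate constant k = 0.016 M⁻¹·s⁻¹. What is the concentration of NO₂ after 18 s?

0.7459 M

Step 1: For a second-order reaction: 1/[NO₂] = 1/[NO₂]₀ + kt
Step 2: 1/[NO₂] = 1/0.95 + 0.016 × 18
Step 3: 1/[NO₂] = 1.053 + 0.288 = 1.341
Step 4: [NO₂] = 1/1.341 = 0.7459 M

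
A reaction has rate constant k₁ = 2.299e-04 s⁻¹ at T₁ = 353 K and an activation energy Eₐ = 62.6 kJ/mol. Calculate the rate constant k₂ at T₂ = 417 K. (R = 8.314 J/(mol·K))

6.071e-03 s⁻¹

Step 1: Use the two-temperature Arrhenius form: ln(k₂/k₁) = -Eₐ/R × (1/T₂ - 1/T₁)
Step 2: Convert Eₐ to J/mol: 62.6 kJ/mol = 62600 J/mol
Step 3: 1/T₂ - 1/T₁ = 1/417 - 1/353 = -4.347797e-04 K⁻¹
Step 4: ln(k₂/k₁) = -62600/8.314 × -4.347797e-04 = 3.27366
Step 5: k₂ = k₁ × exp(3.27366) = 2.299e-04 × 2.64078e+01 = 6.071e-03 s⁻¹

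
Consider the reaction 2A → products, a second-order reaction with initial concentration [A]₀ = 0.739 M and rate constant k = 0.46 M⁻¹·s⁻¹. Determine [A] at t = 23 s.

0.0838 M

Step 1: For a second-order reaction: 1/[A] = 1/[A]₀ + kt
Step 2: 1/[A] = 1/0.739 + 0.46 × 23
Step 3: 1/[A] = 1.353 + 10.58 = 11.93
Step 4: [A] = 1/11.93 = 0.0838 M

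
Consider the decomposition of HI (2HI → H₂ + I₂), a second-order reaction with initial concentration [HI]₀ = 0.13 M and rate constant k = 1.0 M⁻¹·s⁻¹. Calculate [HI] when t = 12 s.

0.05078 M

Step 1: For a second-order reaction: 1/[HI] = 1/[HI]₀ + kt
Step 2: 1/[HI] = 1/0.13 + 1.0 × 12
Step 3: 1/[HI] = 7.692 + 12 = 19.69
Step 4: [HI] = 1/19.69 = 0.05078 M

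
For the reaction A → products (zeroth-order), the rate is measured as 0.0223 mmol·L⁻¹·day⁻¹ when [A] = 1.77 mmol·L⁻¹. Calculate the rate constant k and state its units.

0.0223 mmol·L⁻¹·day⁻¹

Step 1: For a zeroth-order reaction, rate = k (independent of concentration).
Step 2: k = rate = 0.0223 mmol·L⁻¹·day⁻¹.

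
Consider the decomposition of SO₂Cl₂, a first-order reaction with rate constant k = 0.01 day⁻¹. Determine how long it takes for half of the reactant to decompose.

69.31 day

Step 1: For a first-order reaction, t₁/₂ = ln(2)/k
Step 2: t₁/₂ = ln(2)/0.01
Step 3: t₁/₂ = 0.6931/0.01 = 69.31 day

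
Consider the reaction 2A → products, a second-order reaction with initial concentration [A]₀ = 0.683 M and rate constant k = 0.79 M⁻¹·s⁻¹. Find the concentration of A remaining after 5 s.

0.1847 M

Step 1: For a second-order reaction: 1/[A] = 1/[A]₀ + kt
Step 2: 1/[A] = 1/0.683 + 0.79 × 5
Step 3: 1/[A] = 1.464 + 3.95 = 5.414
Step 4: [A] = 1/5.414 = 0.1847 M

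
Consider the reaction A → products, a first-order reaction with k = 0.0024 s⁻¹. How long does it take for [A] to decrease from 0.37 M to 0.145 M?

390.3 s

Step 1: For first-order: t = ln([A]₀/[A])/k
Step 2: t = ln(0.37/0.145)/0.0024
Step 3: t = ln(2.552)/0.0024
Step 4: t = 0.9368/0.0024 = 390.3 s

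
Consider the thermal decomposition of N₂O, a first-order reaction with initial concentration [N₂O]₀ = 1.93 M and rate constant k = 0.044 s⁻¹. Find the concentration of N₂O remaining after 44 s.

0.2785 M

Step 1: For a first-order reaction: [N₂O] = [N₂O]₀ × e^(-kt)
Step 2: [N₂O] = 1.93 × e^(-0.044 × 44)
Step 3: [N₂O] = 1.93 × e^(-1.936)
Step 4: [N₂O] = 1.93 × 0.14428 = 0.2785 M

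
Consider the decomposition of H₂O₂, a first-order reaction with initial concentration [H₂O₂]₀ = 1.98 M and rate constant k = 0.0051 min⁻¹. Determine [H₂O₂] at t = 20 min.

1.788 M

Step 1: For a first-order reaction: [H₂O₂] = [H₂O₂]₀ × e^(-kt)
Step 2: [H₂O₂] = 1.98 × e^(-0.0051 × 20)
Step 3: [H₂O₂] = 1.98 × e^(-0.102)
Step 4: [H₂O₂] = 1.98 × 0.90303 = 1.788 M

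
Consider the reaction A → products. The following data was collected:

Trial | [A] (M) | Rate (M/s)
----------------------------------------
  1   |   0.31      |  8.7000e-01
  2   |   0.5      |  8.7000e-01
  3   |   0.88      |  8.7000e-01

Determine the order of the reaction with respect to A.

zeroth order (0)

Step 1: Compare trials - when concentration changes, rate stays constant.
Step 2: rate₂/rate₁ = 8.7000e-01/8.7000e-01 = 1
Step 3: [A]₂/[A]₁ = 0.5/0.31 = 1.613
Step 4: Since rate ratio ≈ (conc ratio)^0, the reaction is zeroth order.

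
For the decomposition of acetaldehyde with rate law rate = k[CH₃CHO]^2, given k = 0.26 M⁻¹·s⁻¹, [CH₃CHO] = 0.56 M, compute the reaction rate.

0.08154 M/s

Step 1: Identify the rate law: rate = k[CH₃CHO]^2
Step 2: Substitute values: rate = 0.26 × (0.56)^2
Step 3: Calculate: rate = 0.26 × 0.3136 = 0.081536 M/s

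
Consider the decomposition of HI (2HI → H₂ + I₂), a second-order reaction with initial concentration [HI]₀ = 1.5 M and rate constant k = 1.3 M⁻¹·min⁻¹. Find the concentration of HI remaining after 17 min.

0.04392 M

Step 1: For a second-order reaction: 1/[HI] = 1/[HI]₀ + kt
Step 2: 1/[HI] = 1/1.5 + 1.3 × 17
Step 3: 1/[HI] = 0.6667 + 22.1 = 22.77
Step 4: [HI] = 1/22.77 = 0.04392 M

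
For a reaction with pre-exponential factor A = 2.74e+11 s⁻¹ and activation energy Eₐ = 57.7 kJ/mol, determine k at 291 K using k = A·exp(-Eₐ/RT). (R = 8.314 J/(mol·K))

1.20e+01 s⁻¹

Step 1: Use the Arrhenius equation: k = A × exp(-Eₐ/RT)
Step 2: Convert Eₐ to J/mol: 57.7 kJ/mol = 57700 J/mol
Step 3: Calculate the exponent: -Eₐ/(RT) = -57700/(8.314 × 291) = -23.84914
Step 4: k = 2.74e+11 × exp(-23.84914)
Step 5: k = 2.74e+11 × 4.38985e-11 = 1.2028e+01 s⁻¹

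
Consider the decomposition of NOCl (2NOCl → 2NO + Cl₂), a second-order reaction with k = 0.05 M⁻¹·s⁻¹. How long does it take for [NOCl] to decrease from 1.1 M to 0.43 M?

28.33 s

Step 1: For second-order: t = (1/[NOCl] - 1/[NOCl]₀)/k
Step 2: t = (1/0.43 - 1/1.1)/0.05
Step 3: t = (2.326 - 0.9091)/0.05
Step 4: t = 1.416/0.05 = 28.33 s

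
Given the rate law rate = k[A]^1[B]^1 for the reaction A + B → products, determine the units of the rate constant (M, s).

M⁻¹·s⁻¹

Step 1: Overall order = 1 + 1 = 2.
Step 2: rate has units M·s⁻¹; [A]^1[B]^1 has units M^2.
Step 3: k = rate/([A]^1[B]^1), so units of k = M^(1-2)·s⁻¹ = M⁻¹·s⁻¹.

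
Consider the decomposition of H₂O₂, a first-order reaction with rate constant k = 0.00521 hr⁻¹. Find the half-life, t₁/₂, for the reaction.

133 hr

Step 1: For a first-order reaction, t₁/₂ = ln(2)/k
Step 2: t₁/₂ = ln(2)/0.00521
Step 3: t₁/₂ = 0.6931/0.00521 = 133 hr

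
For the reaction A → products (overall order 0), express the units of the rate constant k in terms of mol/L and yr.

mol/L·yr⁻¹

Step 1: For overall order n, rate = k × (concentration)^n.
Step 2: Rate has units mol/L·yr⁻¹; concentration term has units (mol/L)^0.
Step 3: k = rate / (concentration)^n, so units of k = (mol/L)^(1-0)·yr⁻¹ = mol/L·yr⁻¹.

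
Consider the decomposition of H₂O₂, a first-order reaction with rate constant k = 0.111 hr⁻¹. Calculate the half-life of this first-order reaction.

6.245 hr

Step 1: For a first-order reaction, t₁/₂ = ln(2)/k
Step 2: t₁/₂ = ln(2)/0.111
Step 3: t₁/₂ = 0.6931/0.111 = 6.245 hr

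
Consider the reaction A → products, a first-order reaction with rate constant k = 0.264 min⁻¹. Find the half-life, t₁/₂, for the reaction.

2.626 min

Step 1: For a first-order reaction, t₁/₂ = ln(2)/k
Step 2: t₁/₂ = ln(2)/0.264
Step 3: t₁/₂ = 0.6931/0.264 = 2.626 min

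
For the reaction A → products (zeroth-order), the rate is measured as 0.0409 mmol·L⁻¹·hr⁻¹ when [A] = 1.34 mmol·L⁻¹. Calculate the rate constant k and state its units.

0.0409 mmol·L⁻¹·hr⁻¹

Step 1: For a zeroth-order reaction, rate = k (independent of concentration).
Step 2: k = rate = 0.0409 mmol·L⁻¹·hr⁻¹.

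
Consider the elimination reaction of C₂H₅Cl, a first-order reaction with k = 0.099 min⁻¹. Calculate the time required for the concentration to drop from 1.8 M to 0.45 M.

14 min

Step 1: For first-order: t = ln([C₂H₅Cl]₀/[C₂H₅Cl])/k
Step 2: t = ln(1.8/0.45)/0.099
Step 3: t = ln(4)/0.099
Step 4: t = 1.386/0.099 = 14 min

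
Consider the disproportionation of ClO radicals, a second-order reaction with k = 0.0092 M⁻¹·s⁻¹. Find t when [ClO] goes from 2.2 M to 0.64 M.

120.4 s

Step 1: For second-order: t = (1/[ClO] - 1/[ClO]₀)/k
Step 2: t = (1/0.64 - 1/2.2)/0.0092
Step 3: t = (1.562 - 0.4545)/0.0092
Step 4: t = 1.108/0.0092 = 120.4 s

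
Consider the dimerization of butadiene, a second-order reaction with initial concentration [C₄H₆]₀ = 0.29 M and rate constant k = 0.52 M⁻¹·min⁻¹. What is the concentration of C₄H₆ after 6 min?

0.1522 M

Step 1: For a second-order reaction: 1/[C₄H₆] = 1/[C₄H₆]₀ + kt
Step 2: 1/[C₄H₆] = 1/0.29 + 0.52 × 6
Step 3: 1/[C₄H₆] = 3.448 + 3.12 = 6.568
Step 4: [C₄H₆] = 1/6.568 = 0.1522 M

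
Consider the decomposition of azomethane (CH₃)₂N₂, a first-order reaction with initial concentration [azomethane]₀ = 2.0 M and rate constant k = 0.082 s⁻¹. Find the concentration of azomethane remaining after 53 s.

0.02592 M

Step 1: For a first-order reaction: [azomethane] = [azomethane]₀ × e^(-kt)
Step 2: [azomethane] = 2.0 × e^(-0.082 × 53)
Step 3: [azomethane] = 2.0 × e^(-4.346)
Step 4: [azomethane] = 2.0 × 0.0129585 = 0.02592 M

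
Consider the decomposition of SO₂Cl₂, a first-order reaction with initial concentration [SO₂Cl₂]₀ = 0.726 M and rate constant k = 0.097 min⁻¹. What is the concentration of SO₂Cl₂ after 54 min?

0.003856 M

Step 1: For a first-order reaction: [SO₂Cl₂] = [SO₂Cl₂]₀ × e^(-kt)
Step 2: [SO₂Cl₂] = 0.726 × e^(-0.097 × 54)
Step 3: [SO₂Cl₂] = 0.726 × e^(-5.238)
Step 4: [SO₂Cl₂] = 0.726 × 0.00531087 = 0.003856 M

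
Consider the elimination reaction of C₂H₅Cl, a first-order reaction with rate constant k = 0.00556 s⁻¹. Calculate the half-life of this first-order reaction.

124.7 s

Step 1: For a first-order reaction, t₁/₂ = ln(2)/k
Step 2: t₁/₂ = ln(2)/0.00556
Step 3: t₁/₂ = 0.6931/0.00556 = 124.7 s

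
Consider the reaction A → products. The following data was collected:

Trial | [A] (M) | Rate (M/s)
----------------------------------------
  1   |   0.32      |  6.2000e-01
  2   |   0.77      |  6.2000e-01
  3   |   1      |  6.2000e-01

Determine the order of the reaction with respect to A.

zeroth order (0)

Step 1: Compare trials - when concentration changes, rate stays constant.
Step 2: rate₂/rate₁ = 6.2000e-01/6.2000e-01 = 1
Step 3: [A]₂/[A]₁ = 0.77/0.32 = 2.406
Step 4: Since rate ratio ≈ (conc ratio)^0, the reaction is zeroth order.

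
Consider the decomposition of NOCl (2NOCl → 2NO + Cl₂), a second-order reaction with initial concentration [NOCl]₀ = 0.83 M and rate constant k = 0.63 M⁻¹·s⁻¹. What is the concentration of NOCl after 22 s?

0.06638 M

Step 1: For a second-order reaction: 1/[NOCl] = 1/[NOCl]₀ + kt
Step 2: 1/[NOCl] = 1/0.83 + 0.63 × 22
Step 3: 1/[NOCl] = 1.205 + 13.86 = 15.06
Step 4: [NOCl] = 1/15.06 = 0.06638 M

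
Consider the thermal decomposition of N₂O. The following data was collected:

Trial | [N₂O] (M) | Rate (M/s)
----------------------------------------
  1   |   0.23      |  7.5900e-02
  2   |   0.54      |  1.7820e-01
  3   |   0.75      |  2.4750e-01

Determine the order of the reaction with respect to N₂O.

first order (1)

Step 1: Compare trials to find order n where rate₂/rate₁ = ([N₂O]₂/[N₂O]₁)^n
Step 2: rate₂/rate₁ = 1.7820e-01/7.5900e-02 = 2.348
Step 3: [N₂O]₂/[N₂O]₁ = 0.54/0.23 = 2.348
Step 4: n = ln(2.348)/ln(2.348) = 1.00 ≈ 1
Step 5: The reaction is first order in N₂O.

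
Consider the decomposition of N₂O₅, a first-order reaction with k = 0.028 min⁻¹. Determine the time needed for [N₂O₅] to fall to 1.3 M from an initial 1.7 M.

9.581 min

Step 1: For first-order: t = ln([N₂O₅]₀/[N₂O₅])/k
Step 2: t = ln(1.7/1.3)/0.028
Step 3: t = ln(1.308)/0.028
Step 4: t = 0.2683/0.028 = 9.581 min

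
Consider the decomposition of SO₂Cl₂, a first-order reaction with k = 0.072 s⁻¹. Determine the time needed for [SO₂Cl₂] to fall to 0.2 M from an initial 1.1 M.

23.68 s

Step 1: For first-order: t = ln([SO₂Cl₂]₀/[SO₂Cl₂])/k
Step 2: t = ln(1.1/0.2)/0.072
Step 3: t = ln(5.5)/0.072
Step 4: t = 1.705/0.072 = 23.68 s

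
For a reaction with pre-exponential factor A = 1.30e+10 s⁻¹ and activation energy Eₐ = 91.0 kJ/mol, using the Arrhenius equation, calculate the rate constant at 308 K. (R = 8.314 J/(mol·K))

4.79e-06 s⁻¹

Step 1: Use the Arrhenius equation: k = A × exp(-Eₐ/RT)
Step 2: Convert Eₐ to J/mol: 91.0 kJ/mol = 91000 J/mol
Step 3: Calculate the exponent: -Eₐ/(RT) = -91000/(8.314 × 308) = -35.53699
Step 4: k = 1.30e+10 × exp(-35.53699)
Step 5: k = 1.30e+10 × 3.68537e-16 = 4.7910e-06 s⁻¹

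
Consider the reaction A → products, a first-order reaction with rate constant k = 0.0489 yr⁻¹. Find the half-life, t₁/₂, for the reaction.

14.17 yr

Step 1: For a first-order reaction, t₁/₂ = ln(2)/k
Step 2: t₁/₂ = ln(2)/0.0489
Step 3: t₁/₂ = 0.6931/0.0489 = 14.17 yr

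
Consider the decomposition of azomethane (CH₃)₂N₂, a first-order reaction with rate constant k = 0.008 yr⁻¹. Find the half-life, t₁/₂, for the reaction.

86.64 yr

Step 1: For a first-order reaction, t₁/₂ = ln(2)/k
Step 2: t₁/₂ = ln(2)/0.008
Step 3: t₁/₂ = 0.6931/0.008 = 86.64 yr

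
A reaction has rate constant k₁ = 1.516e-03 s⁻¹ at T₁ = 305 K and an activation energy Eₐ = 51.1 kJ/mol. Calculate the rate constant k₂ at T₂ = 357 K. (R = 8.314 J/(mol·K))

2.854e-02 s⁻¹

Step 1: Use the two-temperature Arrhenius form: ln(k₂/k₁) = -Eₐ/R × (1/T₂ - 1/T₁)
Step 2: Convert Eₐ to J/mol: 51.1 kJ/mol = 51100 J/mol
Step 3: 1/T₂ - 1/T₁ = 1/357 - 1/305 = -4.775681e-04 K⁻¹
Step 4: ln(k₂/k₁) = -51100/8.314 × -4.775681e-04 = 2.93526
Step 5: k₂ = k₁ × exp(2.93526) = 1.516e-03 × 1.88264e+01 = 2.854e-02 s⁻¹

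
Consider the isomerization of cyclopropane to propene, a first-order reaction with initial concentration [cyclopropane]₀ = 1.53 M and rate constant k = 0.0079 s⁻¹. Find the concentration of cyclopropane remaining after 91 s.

0.7456 M

Step 1: For a first-order reaction: [cyclopropane] = [cyclopropane]₀ × e^(-kt)
Step 2: [cyclopropane] = 1.53 × e^(-0.0079 × 91)
Step 3: [cyclopropane] = 1.53 × e^(-0.7189)
Step 4: [cyclopropane] = 1.53 × 0.487288 = 0.7456 M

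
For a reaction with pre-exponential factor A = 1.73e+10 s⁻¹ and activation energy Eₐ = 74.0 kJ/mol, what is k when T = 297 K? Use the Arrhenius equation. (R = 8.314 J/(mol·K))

1.67e-03 s⁻¹

Step 1: Use the Arrhenius equation: k = A × exp(-Eₐ/RT)
Step 2: Convert Eₐ to J/mol: 74.0 kJ/mol = 74000 J/mol
Step 3: Calculate the exponent: -Eₐ/(RT) = -74000/(8.314 × 297) = -29.96852
Step 4: k = 1.73e+10 × exp(-29.96852)
Step 5: k = 1.73e+10 × 9.65689e-14 = 1.6706e-03 s⁻¹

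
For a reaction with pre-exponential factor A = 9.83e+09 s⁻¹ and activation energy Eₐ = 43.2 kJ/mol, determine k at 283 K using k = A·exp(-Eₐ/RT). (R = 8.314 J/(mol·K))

1.04e+02 s⁻¹

Step 1: Use the Arrhenius equation: k = A × exp(-Eₐ/RT)
Step 2: Convert Eₐ to J/mol: 43.2 kJ/mol = 43200 J/mol
Step 3: Calculate the exponent: -Eₐ/(RT) = -43200/(8.314 × 283) = -18.36062
Step 4: k = 9.83e+09 × exp(-18.36062)
Step 5: k = 9.83e+09 × 1.06190e-08 = 1.0438e+02 s⁻¹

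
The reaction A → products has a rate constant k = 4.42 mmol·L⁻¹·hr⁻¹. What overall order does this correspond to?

zeroth order (0)

Step 1: The units of k for an nth-order reaction are (concentration)^(1-n)·(time)⁻¹.
Step 2: Here k has units mmol·L⁻¹·hr⁻¹, so the concentration exponent is 1.
Step 3: 1 - n = 1 ⇒ n = 0. The reaction is zeroth order.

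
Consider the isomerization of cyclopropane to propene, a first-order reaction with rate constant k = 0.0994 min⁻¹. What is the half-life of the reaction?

6.973 min

Step 1: For a first-order reaction, t₁/₂ = ln(2)/k
Step 2: t₁/₂ = ln(2)/0.0994
Step 3: t₁/₂ = 0.6931/0.0994 = 6.973 min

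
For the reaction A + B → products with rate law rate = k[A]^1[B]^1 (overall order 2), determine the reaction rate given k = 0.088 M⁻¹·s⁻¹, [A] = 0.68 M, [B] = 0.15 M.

0.008976 M/s

Step 1: The rate law is rate = k[A]^1[B]^1, overall order = 1+1 = 2
Step 2: Substitute values: rate = 0.088 × (0.68)^1 × (0.15)^1
Step 3: rate = 0.088 × 0.68 × 0.15 = 0.008976 M/s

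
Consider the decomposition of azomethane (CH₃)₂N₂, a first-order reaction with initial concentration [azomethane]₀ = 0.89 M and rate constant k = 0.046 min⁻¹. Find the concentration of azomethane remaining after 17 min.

0.4072 M

Step 1: For a first-order reaction: [azomethane] = [azomethane]₀ × e^(-kt)
Step 2: [azomethane] = 0.89 × e^(-0.046 × 17)
Step 3: [azomethane] = 0.89 × e^(-0.782)
Step 4: [azomethane] = 0.89 × 0.45749 = 0.4072 M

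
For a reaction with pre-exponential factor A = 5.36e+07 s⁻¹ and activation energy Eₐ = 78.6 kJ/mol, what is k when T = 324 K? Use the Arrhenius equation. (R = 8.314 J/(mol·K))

1.14e-05 s⁻¹

Step 1: Use the Arrhenius equation: k = A × exp(-Eₐ/RT)
Step 2: Convert Eₐ to J/mol: 78.6 kJ/mol = 78600 J/mol
Step 3: Calculate the exponent: -Eₐ/(RT) = -78600/(8.314 × 324) = -29.17881
Step 4: k = 5.36e+07 × exp(-29.17881)
Step 5: k = 5.36e+07 × 2.12718e-13 = 1.1402e-05 s⁻¹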